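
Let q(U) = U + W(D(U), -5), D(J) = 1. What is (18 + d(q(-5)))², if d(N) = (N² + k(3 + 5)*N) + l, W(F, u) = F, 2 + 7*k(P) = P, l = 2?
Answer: 51984/49 ≈ 1060.9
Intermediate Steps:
k(P) = -2/7 + P/7
q(U) = 1 + U (q(U) = U + 1 = 1 + U)
d(N) = 2 + N² + 6*N/7 (d(N) = (N² + (-2/7 + (3 + 5)/7)*N) + 2 = (N² + (-2/7 + (⅐)*8)*N) + 2 = (N² + (-2/7 + 8/7)*N) + 2 = (N² + 6*N/7) + 2 = 2 + N² + 6*N/7)
(18 + d(q(-5)))² = (18 + (2 + (1 - 5)² + 6*(1 - 5)/7))² = (18 + (2 + (-4)² + (6/7)*(-4)))² = (18 + (2 + 16 - 24/7))² = (18 + 102/7)² = (228/7)² = 51984/49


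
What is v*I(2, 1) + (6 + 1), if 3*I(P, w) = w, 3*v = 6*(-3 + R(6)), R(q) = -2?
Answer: 11/3 ≈ 3.6667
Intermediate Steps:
v = -10 (v = (6*(-3 - 2))/3 = (6*(-5))/3 = (⅓)*(-30) = -10)
I(P, w) = w/3
v*I(2, 1) + (6 + 1) = -10/3 + (6 + 1) = -10*⅓ + 7 = -10/3 + 7 = 11/3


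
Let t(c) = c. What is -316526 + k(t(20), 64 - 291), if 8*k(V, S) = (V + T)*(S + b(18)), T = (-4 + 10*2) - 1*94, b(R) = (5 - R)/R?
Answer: -22671001/72 ≈ -3.1488e+5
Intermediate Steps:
b(R) = (5 - R)/R
T = -78 (T = (-4 + 20) - 94 = 16 - 94 = -78)
k(V, S) = (-78 + V)*(-13/18 + S)/8 (k(V, S) = ((V - 78)*(S + (5 - 1*18)/18))/8 = ((-78 + V)*(S + (5 - 18)/18))/8 = ((-78 + V)*(S + (1/18)*(-13)))/8 = ((-78 + V)*(S - 13/18))/8 = ((-78 + V)*(-13/18 + S))/8 = (-78 + V)*(-13/18 + S)/8)
-316526 + k(t(20), 64 - 291) = -316526 + (169/24 - 39*(64 - 291)/4 - 13/144*20 + (⅛)*(64 - 291)*20) = -316526 + (169/24 - 39/4*(-227) - 65/36 + (⅛)*(-227)*20) = -316526 + (169/24 + 8853/4 - 65/36 - 1135/2) = -316526 + 118871/72 = -22671001/72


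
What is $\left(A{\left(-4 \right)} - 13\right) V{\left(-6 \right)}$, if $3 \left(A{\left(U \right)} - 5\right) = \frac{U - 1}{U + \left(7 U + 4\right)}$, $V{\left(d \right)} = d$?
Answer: $\frac{667}{14} \approx 47.643$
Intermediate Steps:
$A{\left(U \right)} = 5 + \frac{-1 + U}{3 \left(4 + 8 U\right)}$ ($A{\left(U \right)} = 5 + \frac{\left(U - 1\right) \frac{1}{U + \left(7 U + 4\right)}}{3} = 5 + \frac{\left(-1 + U\right) \frac{1}{U + \left(4 + 7 U\right)}}{3} = 5 + \frac{\left(-1 + U\right) \frac{1}{4 + 8 U}}{3} = 5 + \frac{\frac{1}{4 + 8 U} \left(-1 + U\right)}{3} = 5 + \frac{-1 + U}{3 \left(4 + 8 U\right)}$)
$\left(A{\left(-4 \right)} - 13\right) V{\left(-6 \right)} = \left(\frac{59 + 121 \left(-4\right)}{12 \left(1 + 2 \left(-4\right)\right)} - 13\right) \left(-6\right) = \left(\frac{59 - 484}{12 \left(1 - 8\right)} - 13\right) \left(-6\right) = \left(\frac{1}{12} \frac{1}{-7} \left(-425\right) - 13\right) \left(-6\right) = \left(\frac{1}{12} \left(- \frac{1}{7}\right) \left(-425\right) - 13\right) \left(-6\right) = \left(\frac{425}{84} - 13\right) \left(-6\right) = \left(- \frac{667}{84}\right) \left(-6\right) = \frac{667}{14}$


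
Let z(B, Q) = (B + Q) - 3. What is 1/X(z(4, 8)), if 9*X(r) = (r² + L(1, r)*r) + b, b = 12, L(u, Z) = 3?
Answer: 3/40 ≈ 0.075000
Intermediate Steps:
z(B, Q) = -3 + B + Q
X(r) = 4/3 + r/3 + r²/9 (X(r) = ((r² + 3*r) + 12)/9 = (12 + r² + 3*r)/9 = 4/3 + r/3 + r²/9)
1/X(z(4, 8)) = 1/(4/3 + (-3 + 4 + 8)/3 + (-3 + 4 + 8)²/9) = 1/(4/3 + (⅓)*9 + (⅑)*9²) = 1/(4/3 + 3 + (⅑)*81) = 1/(4/3 + 3 + 9) = 1/(40/3) = 3/40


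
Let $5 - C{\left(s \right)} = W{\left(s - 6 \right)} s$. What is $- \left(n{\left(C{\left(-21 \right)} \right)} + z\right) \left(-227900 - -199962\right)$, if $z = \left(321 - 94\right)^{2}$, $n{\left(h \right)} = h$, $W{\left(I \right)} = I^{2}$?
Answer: $1867459734$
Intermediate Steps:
$C{\left(s \right)} = 5 - s \left(-6 + s\right)^{2}$ ($C{\left(s \right)} = 5 - \left(s - 6\right)^{2} s = 5 - \left(-6 + s\right)^{2} s = 5 - s \left(-6 + s\right)^{2}$)
$z = 51529$ ($z = 227^{2} = 51529$)
$- \left(n{\left(C{\left(-21 \right)} \right)} + z\right) \left(-227900 - -199962\right) = - \left(\left(5 - - 21 \left(-6 - 21\right)^{2}\right) + 51529\right) \left(-227900 - -199962\right) = - \left(\left(5 - - 21 \left(-27\right)^{2}\right) + 51529\right) \left(-227900 + 199962\right) = - \left(\left(5 - \left(-21\right) 729\right) + 51529\right) \left(-27938\right) = - \left(\left(5 + 15309\right) + 51529\right) \left(-27938\right) = - \left(15314 + 51529\right) \left(-27938\right) = - 66843 \left(-27938\right) = \left(-1\right) \left(-1867459734\right) = 1867459734$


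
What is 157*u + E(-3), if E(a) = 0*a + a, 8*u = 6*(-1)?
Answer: -483/4 ≈ -120.75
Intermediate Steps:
u = -3/4 (u = (6*(-1))/8 = (1/8)*(-6) = -3/4 ≈ -0.75000)
E(a) = a (E(a) = 0 + a = a)
157*u + E(-3) = 157*(-3/4) - 3 = -471/4 - 3 = -483/4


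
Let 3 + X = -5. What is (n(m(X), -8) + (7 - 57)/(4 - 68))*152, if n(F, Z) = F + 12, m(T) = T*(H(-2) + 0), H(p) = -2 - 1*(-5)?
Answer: -6821/4 ≈ -1705.3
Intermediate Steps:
X = -8 (X = -3 - 5 = -8)
H(p) = 3 (H(p) = -2 + 5 = 3)
m(T) = 3*T (m(T) = T*(3 + 0) = T*3 = 3*T)
n(F, Z) = 12 + F
(n(m(X), -8) + (7 - 57)/(4 - 68))*152 = ((12 + 3*(-8)) + (7 - 57)/(4 - 68))*152 = ((12 - 24) - 50/(-64))*152 = (-12 - 50*(-1/64))*152 = (-12 + 25/32)*152 = -359/32*152 = -6821/4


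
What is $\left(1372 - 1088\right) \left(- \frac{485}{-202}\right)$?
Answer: $\frac{68870}{101} \approx 681.88$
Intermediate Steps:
$\left(1372 - 1088\right) \left(- \frac{485}{-202}\right) = 284 \left(\left(-485\right) \left(- \frac{1}{202}\right)\right) = 284 \cdot \frac{485}{202} = \frac{68870}{101}$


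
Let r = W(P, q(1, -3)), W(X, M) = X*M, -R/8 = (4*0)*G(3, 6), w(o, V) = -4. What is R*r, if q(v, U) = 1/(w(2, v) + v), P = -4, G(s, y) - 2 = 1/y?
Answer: 0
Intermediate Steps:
G(s, y) = 2 + 1/y
R = 0 (R = -8*4*0*(2 + 1/6) = -0*(2 + ⅙) = -0*13/6 = -8*0 = 0)
q(v, U) = 1/(-4 + v)
W(X, M) = M*X
r = 4/3 (r = -4/(-4 + 1) = -4/(-3) = -⅓*(-4) = 4/3 ≈ 1.3333)
R*r = 0*(4/3) = 0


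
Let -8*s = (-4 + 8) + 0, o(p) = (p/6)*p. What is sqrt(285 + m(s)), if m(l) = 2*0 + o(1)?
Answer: sqrt(10266)/6 ≈ 16.887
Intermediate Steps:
o(p) = p**2/6 (o(p) = (p*(1/6))*p = (p/6)*p = p**2/6)
s = -1/2 (s = -((-4 + 8) + 0)/8 = -(4 + 0)/8 = -1/8*4 = -1/2 ≈ -0.50000)
m(l) = 1/6 (m(l) = 2*0 + (1/6)*1**2 = 0 + (1/6)*1 = 0 + 1/6 = 1/6)
sqrt(285 + m(s)) = sqrt(285 + 1/6) = sqrt(1711/6) = sqrt(10266)/6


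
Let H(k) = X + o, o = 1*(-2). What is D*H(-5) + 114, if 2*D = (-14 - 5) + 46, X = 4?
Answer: 141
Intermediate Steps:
o = -2
H(k) = 2 (H(k) = 4 - 2 = 2)
D = 27/2 (D = ((-14 - 5) + 46)/2 = (-19 + 46)/2 = (1/2)*27 = 27/2 ≈ 13.500)
D*H(-5) + 114 = (27/2)*2 + 114 = 27 + 114 = 141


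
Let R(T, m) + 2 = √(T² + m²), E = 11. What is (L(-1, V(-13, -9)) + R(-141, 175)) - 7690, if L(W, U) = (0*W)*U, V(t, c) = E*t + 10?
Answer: -7692 + √50506 ≈ -7467.3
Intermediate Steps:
V(t, c) = 10 + 11*t (V(t, c) = 11*t + 10 = 10 + 11*t)
R(T, m) = -2 + √(T² + m²)
L(W, U) = 0 (L(W, U) = 0*U = 0)
(L(-1, V(-13, -9)) + R(-141, 175)) - 7690 = (0 + (-2 + √((-141)² + 175²))) - 7690 = (0 + (-2 + √(19881 + 30625))) - 7690 = (0 + (-2 + √50506)) - 7690 = (-2 + √50506) - 7690 = -7692 + √50506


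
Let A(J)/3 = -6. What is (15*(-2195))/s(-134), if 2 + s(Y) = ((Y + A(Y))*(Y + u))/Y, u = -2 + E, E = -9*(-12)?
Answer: 735325/754 ≈ 975.23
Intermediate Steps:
E = 108
A(J) = -18 (A(J) = 3*(-6) = -18)
u = 106 (u = -2 + 108 = 106)
s(Y) = -2 + (-18 + Y)*(106 + Y)/Y (s(Y) = -2 + ((Y - 18)*(Y + 106))/Y = -2 + ((-18 + Y)*(106 + Y))/Y = -2 + (-18 + Y)*(106 + Y)/Y)
(15*(-2195))/s(-134) = (15*(-2195))/(86 - 134 - 1908/(-134)) = -32925/(86 - 134 - 1908*(-1/134)) = -32925/(86 - 134 + 954/67) = -32925/(-2262/67) = -32925*(-67/2262) = 735325/754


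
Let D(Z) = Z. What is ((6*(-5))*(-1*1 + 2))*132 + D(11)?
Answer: -3949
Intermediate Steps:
((6*(-5))*(-1*1 + 2))*132 + D(11) = ((6*(-5))*(-1*1 + 2))*132 + 11 = -30*(-1 + 2)*132 + 11 = -30*1*132 + 11 = -30*132 + 11 = -3960 + 11 = -3949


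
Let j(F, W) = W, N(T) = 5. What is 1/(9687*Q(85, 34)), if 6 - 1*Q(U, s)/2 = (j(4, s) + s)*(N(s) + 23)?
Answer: -1/36771852 ≈ -2.7195e-8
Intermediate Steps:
Q(U, s) = 12 - 112*s (Q(U, s) = 12 - 2*(s + s)*(5 + 23) = 12 - 2*2*s*28 = 12 - 112*s)
1/(9687*Q(85, 34)) = 1/(9687*(12 - 112*34)) = 1/(9687*(12 - 3808)) = (1/9687)/(-3796) = (1/9687)*(-1/3796) = -1/36771852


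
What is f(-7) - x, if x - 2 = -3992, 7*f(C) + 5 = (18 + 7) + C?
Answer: 27943/7 ≈ 3991.9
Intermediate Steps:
f(C) = 20/7 + C/7 (f(C) = -5/7 + ((18 + 7) + C)/7 = -5/7 + (25 + C)/7 = -5/7 + (25/7 + C/7) = 20/7 + C/7)
x = -3990 (x = 2 - 3992 = -3990)
f(-7) - x = (20/7 + (1/7)*(-7)) - 1*(-3990) = (20/7 - 1) + 3990 = 13/7 + 3990 = 27943/7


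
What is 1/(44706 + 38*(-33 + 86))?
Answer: 1/46720 ≈ 2.1404e-5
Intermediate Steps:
1/(44706 + 38*(-33 + 86)) = 1/(44706 + 38*53) = 1/(44706 + 2014) = 1/46720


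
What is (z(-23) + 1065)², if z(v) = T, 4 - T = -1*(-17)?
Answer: 1106704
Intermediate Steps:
T = -13 (T = 4 - (-1)*(-17) = 4 - 1*17 = 4 - 17 = -13)
z(v) = -13
(z(-23) + 1065)² = (-13 + 1065)² = 1052² = 1106704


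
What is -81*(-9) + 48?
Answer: 777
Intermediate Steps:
-81*(-9) + 48 = 729 + 48 = 777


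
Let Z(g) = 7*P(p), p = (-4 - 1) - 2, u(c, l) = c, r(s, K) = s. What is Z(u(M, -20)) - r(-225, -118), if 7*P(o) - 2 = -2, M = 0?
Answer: 225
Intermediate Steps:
p = -7 (p = -5 - 2 = -7)
P(o) = 0 (P(o) = 2/7 + (⅐)*(-2) = 2/7 - 2/7 = 0)
Z(g) = 0 (Z(g) = 7*0 = 0)
Z(u(M, -20)) - r(-225, -118) = 0 - 1*(-225) = 0 + 225 = 225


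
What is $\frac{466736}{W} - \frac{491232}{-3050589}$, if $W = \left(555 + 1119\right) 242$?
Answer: $\frac{4362423980}{3322091421} \approx 1.3132$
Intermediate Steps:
$W = 405108$ ($W = 1674 \cdot 242 = 405108$)
$\frac{466736}{W} - \frac{491232}{-3050589} = \frac{466736}{405108} - \frac{491232}{-3050589} = 466736 \cdot \frac{1}{405108} - - \frac{163744}{1016863} = \frac{3764}{3267} + \frac{163744}{1016863} = \frac{4362423980}{3322091421}$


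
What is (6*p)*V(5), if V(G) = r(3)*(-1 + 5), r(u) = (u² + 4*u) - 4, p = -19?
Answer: -7752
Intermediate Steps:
r(u) = -4 + u² + 4*u
V(G) = 68 (V(G) = (-4 + 3² + 4*3)*(-1 + 5) = (-4 + 9 + 12)*4 = 17*4 = 68)
(6*p)*V(5) = (6*(-19))*68 = -114*68 = -7752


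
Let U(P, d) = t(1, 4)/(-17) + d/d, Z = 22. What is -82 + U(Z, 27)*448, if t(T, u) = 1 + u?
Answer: 3982/17 ≈ 234.24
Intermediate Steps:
U(P, d) = 12/17 (U(P, d) = (1 + 4)/(-17) + d/d = 5*(-1/17) + 1 = -5/17 + 1 = 12/17)
-82 + U(Z, 27)*448 = -82 + (12/17)*448 = -82 + 5376/17 = 3982/17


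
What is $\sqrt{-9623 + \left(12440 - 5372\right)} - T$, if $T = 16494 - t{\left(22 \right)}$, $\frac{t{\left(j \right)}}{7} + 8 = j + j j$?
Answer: $-13008 + i \sqrt{2555} \approx -13008.0 + 50.547 i$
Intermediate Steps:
$t{\left(j \right)} = -56 + 7 j + 7 j^{2}$ ($t{\left(j \right)} = -56 + 7 \left(j + j j\right) = -56 + 7 \left(j + j^{2}\right) = -56 + \left(7 j + 7 j^{2}\right) = -56 + 7 j + 7 j^{2}$)
$T = 13008$ ($T = 16494 - \left(-56 + 7 \cdot 22 + 7 \cdot 22^{2}\right) = 16494 - \left(-56 + 154 + 7 \cdot 484\right) = 16494 - \left(-56 + 154 + 3388\right) = 16494 - 3486 = 13008$)
$\sqrt{-9623 + \left(12440 - 5372\right)} - T = \sqrt{-9623 + \left(12440 - 5372\right)} - 13008 = \sqrt{-9623 + 7068} - 13008 = \sqrt{-2555} - 13008 = i \sqrt{2555} - 13008 = -13008 + i \sqrt{2555}$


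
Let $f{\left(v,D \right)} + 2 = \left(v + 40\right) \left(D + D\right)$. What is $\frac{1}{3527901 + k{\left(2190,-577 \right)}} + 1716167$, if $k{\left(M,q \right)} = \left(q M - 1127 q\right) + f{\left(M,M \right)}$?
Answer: $\frac{21764340653317}{12681948} \approx 1.7162 \cdot 10^{6}$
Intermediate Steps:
$f{\left(v,D \right)} = -2 + 2 D \left(40 + v\right)$ ($f{\left(v,D \right)} = -2 + \left(v + 40\right) \left(D + D\right) = -2 + \left(40 + v\right) 2 D = -2 + 2 D \left(40 + v\right)$)
$k{\left(M,q \right)} = -2 - 1127 q + 2 M^{2} + 80 M + M q$ ($k{\left(M,q \right)} = \left(q M - 1127 q\right) + \left(-2 + 80 M + 2 M M\right) = \left(M q - 1127 q\right) + \left(-2 + 80 M + 2 M^{2}\right) = \left(- 1127 q + M q\right) + \left(-2 + 2 M^{2} + 80 M\right) = -2 - 1127 q + 2 M^{2} + 80 M + M q$)
$\frac{1}{3527901 + k{\left(2190,-577 \right)}} + 1716167 = \frac{1}{3527901 + \left(-2 - -650279 + 2 \cdot 2190^{2} + 80 \cdot 2190 + 2190 \left(-577\right)\right)} + 1716167 = \frac{1}{3527901 + \left(-2 + 650279 + 2 \cdot 4796100 + 175200 - 1263630\right)} + 1716167 = \frac{1}{3527901 + \left(-2 + 650279 + 9592200 + 175200 - 1263630\right)} + 1716167 = \frac{1}{3527901 + 9154047} + 1716167 = \frac{1}{12681948} + 1716167 = \frac{21764340653317}{12681948}$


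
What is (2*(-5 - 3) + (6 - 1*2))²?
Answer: 144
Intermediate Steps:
(2*(-5 - 3) + (6 - 1*2))² = (2*(-8) + (6 - 2))² = (-16 + 4)² = (-12)² = 144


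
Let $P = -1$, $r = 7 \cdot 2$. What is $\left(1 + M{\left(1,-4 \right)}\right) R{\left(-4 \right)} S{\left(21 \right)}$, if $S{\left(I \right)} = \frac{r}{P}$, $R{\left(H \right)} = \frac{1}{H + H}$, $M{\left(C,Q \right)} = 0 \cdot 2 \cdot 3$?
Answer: $\frac{7}{4} \approx 1.75$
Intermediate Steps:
$r = 14$
$M{\left(C,Q \right)} = 0$ ($M{\left(C,Q \right)} = 0 \cdot 3 = 0$)
$R{\left(H \right)} = \frac{1}{2 H}$
$S{\left(I \right)} = -14$ ($S{\left(I \right)} = \frac{14}{-1} = 14 \left(-1\right) = -14$)
$\left(1 + M{\left(1,-4 \right)}\right) R{\left(-4 \right)} S{\left(21 \right)} = \left(1 + 0\right) \frac{1}{2 \left(-4\right)} \left(-14\right) = 1 \cdot \frac{1}{2} \left(- \frac{1}{4}\right) \left(-14\right) = 1 \left(- \frac{1}{8}\right) \left(-14\right) = \left(- \frac{1}{8}\right) \left(-14\right) = \frac{7}{4}$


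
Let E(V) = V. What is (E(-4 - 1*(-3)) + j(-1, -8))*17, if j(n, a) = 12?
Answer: 187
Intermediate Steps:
(E(-4 - 1*(-3)) + j(-1, -8))*17 = ((-4 - 1*(-3)) + 12)*17 = ((-4 + 3) + 12)*17 = (-1 + 12)*17 = 11*17 = 187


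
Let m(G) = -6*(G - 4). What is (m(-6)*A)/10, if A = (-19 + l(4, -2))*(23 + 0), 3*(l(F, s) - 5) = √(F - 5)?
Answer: -1932 + 46*I ≈ -1932.0 + 46.0*I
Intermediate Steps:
m(G) = 24 - 6*G (m(G) = -6*(-4 + G) = 24 - 6*G)
l(F, s) = 5 + √(-5 + F)/3 (l(F, s) = 5 + √(F - 5)/3 = 5 + √(-5 + F)/3)
A = -322 + 23*I/3 (A = (-19 + (5 + √(-5 + 4)/3))*(23 + 0) = (-19 + (5 + √(-1)/3))*23 = (-19 + (5 + I/3))*23 = (-14 + I/3)*23 = -322 + 23*I/3 ≈ -322.0 + 7.6667*I)
(m(-6)*A)/10 = ((24 - 6*(-6))*(-322 + 23*I/3))/10 = ((24 + 36)*(-322 + 23*I/3))*(⅒) = (60*(-322 + 23*I/3))*(⅒) = (-19320 + 460*I)*(⅒) = -1932 + 46*I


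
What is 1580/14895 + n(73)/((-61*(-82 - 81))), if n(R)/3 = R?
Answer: 3794389/29620197 ≈ 0.12810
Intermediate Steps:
n(R) = 3*R
1580/14895 + n(73)/((-61*(-82 - 81))) = 1580/14895 + (3*73)/((-61*(-82 - 81))) = 1580*(1/14895) + 219/((-61*(-163))) = 316/2979 + 219/9943 = 3794389/29620197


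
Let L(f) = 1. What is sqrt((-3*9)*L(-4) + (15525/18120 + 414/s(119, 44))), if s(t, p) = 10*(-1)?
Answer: 3*I*sqrt(68446790)/3020 ≈ 8.2185*I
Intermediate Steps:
s(t, p) = -10
sqrt((-3*9)*L(-4) + (15525/18120 + 414/s(119, 44))) = sqrt(-3*9*1 + (15525/18120 + 414/(-10))) = sqrt(-27*1 + (15525*(1/18120) + 414*(-1/10))) = sqrt(-27 + (1035/1208 - 207/5)) = sqrt(-27 - 244881/6040) = sqrt(-407961/6040) = 3*I*sqrt(68446790)/3020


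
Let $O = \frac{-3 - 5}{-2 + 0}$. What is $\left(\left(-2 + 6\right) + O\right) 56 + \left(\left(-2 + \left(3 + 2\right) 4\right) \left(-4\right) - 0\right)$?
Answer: $376$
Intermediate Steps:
$O = 4$ ($O = - \frac{8}{-2} = \left(-8\right) \left(- \frac{1}{2}\right) = 4$)
$\left(\left(-2 + 6\right) + O\right) 56 + \left(\left(-2 + \left(3 + 2\right) 4\right) \left(-4\right) - 0\right) = \left(\left(-2 + 6\right) + 4\right) 56 + \left(\left(-2 + \left(3 + 2\right) 4\right) \left(-4\right) - 0\right) = \left(4 + 4\right) 56 + \left(\left(-2 + 5 \cdot 4\right) \left(-4\right) + 0\right) = 8 \cdot 56 + \left(\left(-2 + 20\right) \left(-4\right) + 0\right) = 448 + \left(18 \left(-4\right) + 0\right) = 448 + \left(-72 + 0\right) = 448 - 72 = 376$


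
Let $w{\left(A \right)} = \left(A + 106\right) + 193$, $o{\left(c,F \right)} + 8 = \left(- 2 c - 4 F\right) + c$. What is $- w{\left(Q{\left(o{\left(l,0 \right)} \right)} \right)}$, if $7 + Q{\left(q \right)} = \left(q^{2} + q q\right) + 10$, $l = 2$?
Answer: $-502$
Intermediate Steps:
$o{\left(c,F \right)} = -8 - c - 4 F$ ($o{\left(c,F \right)} = -8 + \left(\left(- 2 c - 4 F\right) + c\right) = -8 + \left(\left(- 4 F - 2 c\right) + c\right) = -8 - \left(c + 4 F\right) = -8 - c - 4 F$)
$Q{\left(q \right)} = 3 + 2 q^{2}$ ($Q{\left(q \right)} = -7 + \left(\left(q^{2} + q q\right) + 10\right) = -7 + \left(\left(q^{2} + q^{2}\right) + 10\right) = -7 + \left(2 q^{2} + 10\right) = -7 + \left(10 + 2 q^{2}\right) = 3 + 2 q^{2}$)
$w{\left(A \right)} = 299 + A$ ($w{\left(A \right)} = \left(106 + A\right) + 193 = 299 + A$)
$- w{\left(Q{\left(o{\left(l,0 \right)} \right)} \right)} = - (299 + \left(3 + 2 \left(-8 - 2 - 0\right)^{2}\right)) = - (299 + \left(3 + 2 \left(-8 - 2 + 0\right)^{2}\right)) = - (299 + \left(3 + 2 \left(-10\right)^{2}\right)) = - (299 + \left(3 + 2 \cdot 100\right)) = - (299 + \left(3 + 200\right)) = - (299 + 203) = \left(-1\right) 502 = -502$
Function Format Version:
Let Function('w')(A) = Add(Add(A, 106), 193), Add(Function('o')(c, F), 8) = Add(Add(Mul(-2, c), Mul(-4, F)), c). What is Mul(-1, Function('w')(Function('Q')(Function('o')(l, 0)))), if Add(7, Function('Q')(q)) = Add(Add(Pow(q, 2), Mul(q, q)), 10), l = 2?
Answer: -502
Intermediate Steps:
Function('o')(c, F) = Add(-8, Mul(-1, c), Mul(-4, F)) (Function('o')(c, F) = Add(-8, Add(Add(Mul(-2, c), Mul(-4, F)), c)) = Add(-8, Add(Add(Mul(-4, F), Mul(-2, c)), c)) = Add(-8, Add(Mul(-1, c), Mul(-4, F))) = Add(-8, Mul(-1, c), Mul(-4, F)))
Function('Q')(q) = Add(3, Mul(2, Pow(q, 2))) (Function('Q')(q) = Add(-7, Add(Add(Pow(q, 2), Mul(q, q)), 10)) = Add(-7, Add(Add(Pow(q, 2), Pow(q, 2)), 10)) = Add(-7, Add(Mul(2, Pow(q, 2)), 10)) = Add(-7, Add(10, Mul(2, Pow(q, 2)))) = Add(3, Mul(2, Pow(q, 2))))
Function('w')(A) = Add(299, A) (Function('w')(A) = Add(Add(106, A), 193) = Add(299, A))
Mul(-1, Function('w')(Function('Q')(Function('o')(l, 0)))) = Mul(-1, Add(299, Add(3, Mul(2, Pow(Add(-8, Mul(-1, 2), Mul(-4, 0)), 2))))) = Mul(-1, Add(299, Add(3, Mul(2, Pow(Add(-8, -2, 0), 2))))) = Mul(-1, Add(299, Add(3, Mul(2, Pow(-10, 2))))) = Mul(-1, Add(299, Add(3, Mul(2, 100)))) = Mul(-1, Add(299, Add(3, 200))) = Mul(-1, Add(299, 203)) = Mul(-1, 502) = -502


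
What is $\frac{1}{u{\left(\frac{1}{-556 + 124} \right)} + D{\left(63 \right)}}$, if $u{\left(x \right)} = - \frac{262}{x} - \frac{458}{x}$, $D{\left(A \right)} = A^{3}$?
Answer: $\frac{1}{561087} \approx 1.7823 \cdot 10^{-6}$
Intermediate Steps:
$u{\left(x \right)} = - \frac{720}{x}$
$\frac{1}{u{\left(\frac{1}{-556 + 124} \right)} + D{\left(63 \right)}} = \frac{1}{- \frac{720}{\frac{1}{-556 + 124}} + 63^{3}} = \frac{1}{- \frac{720}{\frac{1}{-432}} + 250047} = \frac{1}{- \frac{720}{- \frac{1}{432}} + 250047} = \frac{1}{\left(-720\right) \left(-432\right) + 250047} = \frac{1}{311040 + 250047} = \frac{1}{561087}$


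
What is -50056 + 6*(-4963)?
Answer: -79834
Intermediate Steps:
-50056 + 6*(-4963) = -50056 - 29778 = -79834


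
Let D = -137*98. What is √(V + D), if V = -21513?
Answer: I*√34939 ≈ 186.92*I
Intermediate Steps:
D = -13426
√(V + D) = √(-21513 - 13426) = √(-34939) = I*√34939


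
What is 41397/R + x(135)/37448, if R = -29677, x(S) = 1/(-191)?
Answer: -296094887173/212266760536 ≈ -1.3949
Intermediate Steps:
x(S) = -1/191
41397/R + x(135)/37448 = 41397/(-29677) - 1/191/37448 = 41397*(-1/29677) - 1/191*1/37448 = -41397/29677 - 1/7152568 = -296094887173/212266760536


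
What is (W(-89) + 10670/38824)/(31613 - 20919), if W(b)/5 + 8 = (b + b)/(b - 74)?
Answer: -108419955/33837484264 ≈ -0.0032041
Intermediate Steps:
W(b) = -40 + 10*b/(-74 + b) (W(b) = -40 + 5*((b + b)/(b - 74)) = -40 + 5*((2*b)/(-74 + b)) = -40 + 5*(2*b/(-74 + b)) = -40 + 10*b/(-74 + b))
(W(-89) + 10670/38824)/(31613 - 20919) = (10*(296 - 3*(-89))/(-74 - 89) + 10670/38824)/(31613 - 20919) = (10*(296 + 267)/(-163) + 10670*(1/38824))/10694 = (10*(-1/163)*563 + 5335/19412)*(1/10694) = (-5630/163 + 5335/19412)*(1/10694) = -108419955/3164156*1/10694 = -108419955/33837484264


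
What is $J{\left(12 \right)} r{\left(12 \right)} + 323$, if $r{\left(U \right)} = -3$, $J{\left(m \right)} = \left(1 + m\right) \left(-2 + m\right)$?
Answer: $-67$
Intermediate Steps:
$J{\left(12 \right)} r{\left(12 \right)} + 323 = \left(-2 + 12^{2} - 12\right) \left(-3\right) + 323 = \left(-2 + 144 - 12\right) \left(-3\right) + 323 = 130 \left(-3\right) + 323 = -390 + 323 = -67$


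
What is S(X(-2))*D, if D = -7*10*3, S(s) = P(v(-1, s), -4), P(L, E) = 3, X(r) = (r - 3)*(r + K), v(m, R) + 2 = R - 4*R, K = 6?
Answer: -630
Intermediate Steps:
v(m, R) = -2 - 3*R (v(m, R) = -2 + (R - 4*R) = -2 - 3*R)
X(r) = (-3 + r)*(6 + r) (X(r) = (r - 3)*(r + 6) = (-3 + r)*(6 + r))
S(s) = 3
D = -210 (D = -70*3 = -210)
S(X(-2))*D = 3*(-210) = -630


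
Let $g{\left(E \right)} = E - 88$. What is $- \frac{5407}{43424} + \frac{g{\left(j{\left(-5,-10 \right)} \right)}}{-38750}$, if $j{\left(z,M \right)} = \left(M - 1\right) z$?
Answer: $- \frac{104044129}{841340000} \approx -0.12366$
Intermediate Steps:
$j{\left(z,M \right)} = z \left(-1 + M\right)$ ($j{\left(z,M \right)} = \left(-1 + M\right) z = z \left(-1 + M\right)$)
$g{\left(E \right)} = -88 + E$
$- \frac{5407}{43424} + \frac{g{\left(j{\left(-5,-10 \right)} \right)}}{-38750} = - \frac{5407}{43424} + \frac{-88 - 5 \left(-1 - 10\right)}{-38750} = \left(-5407\right) \frac{1}{43424} + \left(-88 - -55\right) \left(- \frac{1}{38750}\right) = - \frac{5407}{43424} + \left(-88 + 55\right) \left(- \frac{1}{38750}\right) = - \frac{5407}{43424} - - \frac{33}{38750} = - \frac{5407}{43424} + \frac{33}{38750} = - \frac{104044129}{841340000}$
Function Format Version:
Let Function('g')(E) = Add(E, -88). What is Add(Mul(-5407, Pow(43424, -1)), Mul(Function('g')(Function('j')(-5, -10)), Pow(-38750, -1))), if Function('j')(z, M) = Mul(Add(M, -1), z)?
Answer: Rational(-104044129, 841340000) ≈ -0.12366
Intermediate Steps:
Function('j')(z, M) = Mul(z, Add(-1, M)) (Function('j')(z, M) = Mul(Add(-1, M), z) = Mul(z, Add(-1, M)))
Function('g')(E) = Add(-88, E)
Add(Mul(-5407, Pow(43424, -1)), Mul(Function('g')(Function('j')(-5, -10)), Pow(-38750, -1))) = Add(Mul(-5407, Pow(43424, -1)), Mul(Add(-88, Mul(-5, Add(-1, -10))), Pow(-38750, -1))) = Add(Mul(-5407, Rational(1, 43424)), Mul(Add(-88, Mul(-5, -11)), Rational(-1, 38750))) = Add(Rational(-5407, 43424), Mul(Add(-88, 55), Rational(-1, 38750))) = Add(Rational(-5407, 43424), Mul(-33, Rational(-1, 38750))) = Add(Rational(-5407, 43424), Rational(33, 38750)) = Rational(-104044129, 841340000)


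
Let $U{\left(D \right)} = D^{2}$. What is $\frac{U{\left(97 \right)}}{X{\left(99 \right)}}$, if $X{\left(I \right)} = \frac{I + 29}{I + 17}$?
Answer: $\frac{272861}{32} \approx 8526.9$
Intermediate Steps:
$X{\left(I \right)} = \frac{29 + I}{17 + I}$
$\frac{U{\left(97 \right)}}{X{\left(99 \right)}} = \frac{97^{2}}{\frac{1}{17 + 99} \left(29 + 99\right)} = \frac{9409}{\frac{1}{116} \cdot 128} = \frac{9409}{\frac{32}{29}} = 9409 \cdot \frac{29}{32} = \frac{272861}{32}$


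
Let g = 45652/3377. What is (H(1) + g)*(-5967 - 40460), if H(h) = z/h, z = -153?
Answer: 21868463383/3377 ≈ 6.4757e+6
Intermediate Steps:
H(h) = -153/h
g = 45652/3377 (g = 45652*(1/3377) = 45652/3377 ≈ 13.519)
(H(1) + g)*(-5967 - 40460) = (-153/1 + 45652/3377)*(-5967 - 40460) = (-153*1 + 45652/3377)*(-46427) = (-153 + 45652/3377)*(-46427) = -471029/3377*(-46427) = 21868463383/3377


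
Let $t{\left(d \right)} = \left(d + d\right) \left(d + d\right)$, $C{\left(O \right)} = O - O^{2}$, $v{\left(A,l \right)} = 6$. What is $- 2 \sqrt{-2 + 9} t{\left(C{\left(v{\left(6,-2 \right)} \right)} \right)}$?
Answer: $- 7200 \sqrt{7} \approx -19049.0$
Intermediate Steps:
$t{\left(d \right)} = 4 d^{2}$ ($t{\left(d \right)} = 2 d 2 d = 4 d^{2}$)
$- 2 \sqrt{-2 + 9} t{\left(C{\left(v{\left(6,-2 \right)} \right)} \right)} = - 2 \sqrt{-2 + 9} \cdot 4 \left(6 \left(1 - 6\right)\right)^{2} = - 2 \sqrt{7} \cdot 4 \left(6 \left(1 - 6\right)\right)^{2} = - 2 \sqrt{7} \cdot 4 \left(6 \left(-5\right)\right)^{2} = - 2 \sqrt{7} \cdot 4 \left(-30\right)^{2} = - 2 \sqrt{7} \cdot 4 \cdot 900 = - 2 \sqrt{7} \cdot 3600 = - 7200 \sqrt{7}$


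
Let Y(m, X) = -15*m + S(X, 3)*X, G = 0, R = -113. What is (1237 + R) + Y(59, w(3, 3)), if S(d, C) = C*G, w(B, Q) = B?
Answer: 239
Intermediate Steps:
S(d, C) = 0 (S(d, C) = C*0 = 0)
Y(m, X) = -15*m (Y(m, X) = -15*m + 0*X = -15*m + 0 = -15*m)
(1237 + R) + Y(59, w(3, 3)) = (1237 - 113) - 15*59 = 1124 - 885 = 239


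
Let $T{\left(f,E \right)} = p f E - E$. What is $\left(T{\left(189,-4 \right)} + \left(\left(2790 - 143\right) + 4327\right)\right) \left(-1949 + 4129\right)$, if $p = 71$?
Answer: $-101801640$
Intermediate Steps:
$T{\left(f,E \right)} = - E + 71 E f$ ($T{\left(f,E \right)} = 71 f E - E = 71 E f - E = - E + 71 E f$)
$\left(T{\left(189,-4 \right)} + \left(\left(2790 - 143\right) + 4327\right)\right) \left(-1949 + 4129\right) = \left(- 4 \left(-1 + 71 \cdot 189\right) + \left(\left(2790 - 143\right) + 4327\right)\right) \left(-1949 + 4129\right) = \left(- 4 \left(-1 + 13419\right) + \left(2647 + 4327\right)\right) 2180 = \left(\left(-4\right) 13418 + 6974\right) 2180 = \left(-53672 + 6974\right) 2180 = \left(-46698\right) 2180 = -101801640$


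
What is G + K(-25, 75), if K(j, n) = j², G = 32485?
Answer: 33110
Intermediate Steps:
G + K(-25, 75) = 32485 + (-25)² = 32485 + 625 = 33110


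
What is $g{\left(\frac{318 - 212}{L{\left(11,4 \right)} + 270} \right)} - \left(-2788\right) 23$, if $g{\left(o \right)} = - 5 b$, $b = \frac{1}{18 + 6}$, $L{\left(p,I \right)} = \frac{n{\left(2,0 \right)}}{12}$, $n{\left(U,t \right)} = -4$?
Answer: $\frac{1538971}{24} \approx 64124.0$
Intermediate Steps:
$L{\left(p,I \right)} = - \frac{1}{3}$ ($L{\left(p,I \right)} = - \frac{4}{12} = \left(-4\right) \frac{1}{12} = - \frac{1}{3}$)
$b = \frac{1}{24} \approx 0.041667$
$g{\left(o \right)} = - \frac{5}{24}$ ($g{\left(o \right)} = \left(-5\right) \frac{1}{24} = - \frac{5}{24}$)
$g{\left(\frac{318 - 212}{L{\left(11,4 \right)} + 270} \right)} - \left(-2788\right) 23 = - \frac{5}{24} - \left(-2788\right) 23 = - \frac{5}{24} - -64124 = - \frac{5}{24} + 64124 = \frac{1538971}{24}$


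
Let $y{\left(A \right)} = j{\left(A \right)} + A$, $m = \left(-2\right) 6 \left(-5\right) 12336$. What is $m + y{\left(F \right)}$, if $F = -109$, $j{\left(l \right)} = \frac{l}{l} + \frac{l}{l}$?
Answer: $740053$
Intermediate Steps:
$j{\left(l \right)} = 2$ ($j{\left(l \right)} = 1 + 1 = 2$)
$m = 740160$ ($m = \left(-12\right) \left(-5\right) 12336 = 60 \cdot 12336 = 740160$)
$y{\left(A \right)} = 2 + A$
$m + y{\left(F \right)} = 740160 + \left(2 - 109\right) = 740160 - 107 = 740053$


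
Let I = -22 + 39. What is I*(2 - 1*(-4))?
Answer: 102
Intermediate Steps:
I = 17
I*(2 - 1*(-4)) = 17*(2 - 1*(-4)) = 17*(2 + 4) = 17*6 = 102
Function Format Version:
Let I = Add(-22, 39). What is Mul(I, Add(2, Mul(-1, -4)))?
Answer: 102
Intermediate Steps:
I = 17
Mul(I, Add(2, Mul(-1, -4))) = Mul(17, Add(2, Mul(-1, -4))) = Mul(17, Add(2, 4)) = Mul(17, 6) = 102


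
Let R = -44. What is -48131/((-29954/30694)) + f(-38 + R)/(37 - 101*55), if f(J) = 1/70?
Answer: 285317305665843/5785016020 ≈ 49320.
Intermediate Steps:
f(J) = 1/70
-48131/((-29954/30694)) + f(-38 + R)/(37 - 101*55) = -48131/((-29954/30694)) + 1/(70*(37 - 101*55)) = -48131/((-29954*1/30694)) + 1/(70*(37 - 5555)) = -48131/(-14977/15347) + (1/70)/(-5518) = -48131*(-15347/14977) + (1/70)*(-1/5518) = 738666457/14977 - 1/386260 = 285317305665843/5785016020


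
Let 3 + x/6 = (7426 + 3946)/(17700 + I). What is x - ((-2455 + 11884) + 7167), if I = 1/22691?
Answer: -6671144214102/401630701 ≈ -16610.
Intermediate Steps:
I = 1/22691 ≈ 4.4070e-5
x = -5681100306/401630701 (x = -18 + 6*((7426 + 3946)/(17700 + 1/22691)) = -18 + 6*(11372/(401630701/22691)) = -18 + 6*(11372*(22691/401630701)) = -18 + 6*(258042052/401630701) = -18 + 1548252312/401630701 = -5681100306/401630701 ≈ -14.145)
x - ((-2455 + 11884) + 7167) = -5681100306/401630701 - ((-2455 + 11884) + 7167) = -5681100306/401630701 - (9429 + 7167) = -5681100306/401630701 - 1*16596 = -5681100306/401630701 - 16596 = -6671144214102/401630701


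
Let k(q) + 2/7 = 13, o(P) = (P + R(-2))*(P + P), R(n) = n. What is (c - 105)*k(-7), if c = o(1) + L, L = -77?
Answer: -16376/7 ≈ -2339.4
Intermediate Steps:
o(P) = 2*P*(-2 + P) (o(P) = (P - 2)*(P + P) = (-2 + P)*(2*P) = 2*P*(-2 + P))
k(q) = 89/7 (k(q) = -2/7 + 13 = 89/7)
c = -79 (c = 2*1*(-2 + 1) - 77 = 2*1*(-1) - 77 = -2 - 77 = -79)
(c - 105)*k(-7) = (-79 - 105)*(89/7) = -184*89/7 = -16376/7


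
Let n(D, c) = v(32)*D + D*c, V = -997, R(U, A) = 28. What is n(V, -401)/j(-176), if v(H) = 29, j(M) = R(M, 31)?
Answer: 92721/7 ≈ 13246.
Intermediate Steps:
j(M) = 28
n(D, c) = 29*D + D*c
n(V, -401)/j(-176) = -997*(29 - 401)/28 = -997*(-372)*(1/28) = 370884*(1/28) = 92721/7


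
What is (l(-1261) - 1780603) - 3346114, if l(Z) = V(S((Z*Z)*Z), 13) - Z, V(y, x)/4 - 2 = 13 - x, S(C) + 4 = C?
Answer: -5125448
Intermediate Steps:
S(C) = -4 + C
V(y, x) = 60 - 4*x (V(y, x) = 8 + 4*(13 - x) = 8 + (52 - 4*x) = 60 - 4*x)
l(Z) = 8 - Z (l(Z) = (60 - 4*13) - Z = (60 - 52) - Z = 8 - Z)
(l(-1261) - 1780603) - 3346114 = ((8 - 1*(-1261)) - 1780603) - 3346114 = ((8 + 1261) - 1780603) - 3346114 = (1269 - 1780603) - 3346114 = -1779334 - 3346114 = -5125448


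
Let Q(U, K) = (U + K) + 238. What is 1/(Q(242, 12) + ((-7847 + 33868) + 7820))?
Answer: 1/34333 ≈ 2.9127e-5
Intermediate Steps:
Q(U, K) = 238 + K + U (Q(U, K) = (K + U) + 238 = 238 + K + U)
1/(Q(242, 12) + ((-7847 + 33868) + 7820)) = 1/((238 + 12 + 242) + ((-7847 + 33868) + 7820)) = 1/(492 + (26021 + 7820)) = 1/(492 + 33841) = 1/34333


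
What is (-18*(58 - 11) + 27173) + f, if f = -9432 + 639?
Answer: 17534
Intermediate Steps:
f = -8793
(-18*(58 - 11) + 27173) + f = (-18*(58 - 11) + 27173) - 8793 = (-18*47 + 27173) - 8793 = (-846 + 27173) - 8793 = 26327 - 8793 = 17534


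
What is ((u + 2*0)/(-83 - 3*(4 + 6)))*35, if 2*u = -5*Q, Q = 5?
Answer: 875/226 ≈ 3.8717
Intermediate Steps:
u = -25/2 (u = (-5*5)/2 = (½)*(-25) = -25/2 ≈ -12.500)
((u + 2*0)/(-83 - 3*(4 + 6)))*35 = ((-25/2 + 2*0)/(-83 - 3*(4 + 6)))*35 = ((-25/2 + 0)/(-83 - 3*10))*35 = -25/(2*(-83 - 30))*35 = -25/2/(-113)*35 = -25/2*(-1/113)*35 = (25/226)*35 = 875/226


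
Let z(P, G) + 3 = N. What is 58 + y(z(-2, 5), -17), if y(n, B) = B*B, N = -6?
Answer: 347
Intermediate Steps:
z(P, G) = -9 (z(P, G) = -3 - 6 = -9)
y(n, B) = B²
58 + y(z(-2, 5), -17) = 58 + (-17)² = 58 + 289 = 347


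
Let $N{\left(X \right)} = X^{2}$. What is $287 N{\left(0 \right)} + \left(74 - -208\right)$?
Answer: $282$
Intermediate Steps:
$287 N{\left(0 \right)} + \left(74 - -208\right) = 287 \cdot 0^{2} + \left(74 - -208\right) = 287 \cdot 0 + \left(74 + 208\right) = 0 + 282 = 282$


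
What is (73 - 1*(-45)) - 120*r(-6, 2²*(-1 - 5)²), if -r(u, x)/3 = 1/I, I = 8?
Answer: 163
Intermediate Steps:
r(u, x) = -3/8
(73 - 1*(-45)) - 120*r(-6, 2²*(-1 - 5)²) = (73 - 1*(-45)) - 120*(-3/8) = (73 + 45) + 45 = 118 + 45 = 163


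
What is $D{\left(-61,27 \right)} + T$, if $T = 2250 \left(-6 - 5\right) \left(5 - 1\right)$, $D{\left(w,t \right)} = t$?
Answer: $-98973$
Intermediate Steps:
$T = -99000$ ($T = 2250 \left(\left(-11\right) 4\right) = 2250 \left(-44\right) = -99000$)
$D{\left(-61,27 \right)} + T = 27 - 99000 = -98973$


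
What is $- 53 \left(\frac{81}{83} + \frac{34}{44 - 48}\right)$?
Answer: $\frac{66197}{166} \approx 398.78$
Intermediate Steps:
$- 53 \left(\frac{81}{83} + \frac{34}{44 - 48}\right) = - 53 \left(81 \cdot \frac{1}{83} + \frac{34}{-4}\right) = - 53 \left(\frac{81}{83} + 34 \left(- \frac{1}{4}\right)\right) = - 53 \left(\frac{81}{83} - \frac{17}{2}\right) = \left(-53\right) \left(- \frac{1249}{166}\right) = \frac{66197}{166}$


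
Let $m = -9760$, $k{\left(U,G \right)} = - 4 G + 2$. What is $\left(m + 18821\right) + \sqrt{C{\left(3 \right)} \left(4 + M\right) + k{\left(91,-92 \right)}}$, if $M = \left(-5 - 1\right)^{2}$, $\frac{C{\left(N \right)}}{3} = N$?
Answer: $9061 + \sqrt{730} \approx 9088.0$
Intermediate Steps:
$C{\left(N \right)} = 3 N$
$k{\left(U,G \right)} = 2 - 4 G$
$M = 36$ ($M = \left(-6\right)^{2} = 36$)
$\left(m + 18821\right) + \sqrt{C{\left(3 \right)} \left(4 + M\right) + k{\left(91,-92 \right)}} = \left(-9760 + 18821\right) + \sqrt{3 \cdot 3 \left(4 + 36\right) + \left(2 - -368\right)} = 9061 + \sqrt{9 \cdot 40 + \left(2 + 368\right)} = 9061 + \sqrt{360 + 370} = 9061 + \sqrt{730}$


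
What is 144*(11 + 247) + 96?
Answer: 37248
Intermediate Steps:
144*(11 + 247) + 96 = 144*258 + 96 = 37152 + 96 = 37248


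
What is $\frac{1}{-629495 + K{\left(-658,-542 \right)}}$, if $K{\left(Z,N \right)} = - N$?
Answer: $- \frac{1}{628953} \approx -1.5899 \cdot 10^{-6}$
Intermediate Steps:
$\frac{1}{-629495 + K{\left(-658,-542 \right)}} = \frac{1}{-629495 - -542} = \frac{1}{-629495 + 542} = \frac{1}{-628953} = - \frac{1}{628953}$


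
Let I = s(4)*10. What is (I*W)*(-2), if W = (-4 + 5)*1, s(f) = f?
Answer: -80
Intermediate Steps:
I = 40 (I = 4*10 = 40)
W = 1 (W = 1*1 = 1)
(I*W)*(-2) = (40*1)*(-2) = 40*(-2) = -80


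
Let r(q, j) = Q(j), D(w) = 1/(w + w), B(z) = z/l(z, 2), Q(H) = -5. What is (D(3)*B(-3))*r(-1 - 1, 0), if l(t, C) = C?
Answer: 5/4 ≈ 1.2500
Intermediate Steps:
B(z) = z/2
D(w) = 1/(2*w)
r(q, j) = -5
(D(3)*B(-3))*r(-1 - 1, 0) = (((½)/3)*((½)*(-3)))*(-5) = (((½)*(⅓))*(-3/2))*(-5) = ((⅙)*(-3/2))*(-5) = -¼*(-5) = 5/4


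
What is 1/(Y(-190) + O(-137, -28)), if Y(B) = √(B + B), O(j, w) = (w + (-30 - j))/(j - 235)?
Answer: -29388/52592161 - 276768*I*√95/52592161 ≈ -0.00055879 - 0.051293*I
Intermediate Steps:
O(j, w) = (-30 + w - j)/(-235 + j)
Y(B) = √2*√B (Y(B) = √(2*B) = √2*√B)
1/(Y(-190) + O(-137, -28)) = 1/(√2*√(-190) + (-30 - 28 - 1*(-137))/(-235 - 137)) = 1/(√2*(I*√190) + (-30 - 28 + 137)/(-372)) = 1/(2*I*√95 - 1/372*79) = 1/(2*I*√95 - 79/372) = 1/(-79/372 + 2*I*√95)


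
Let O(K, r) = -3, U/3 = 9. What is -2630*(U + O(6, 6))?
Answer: -63120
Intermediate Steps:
U = 27 (U = 3*9 = 27)
-2630*(U + O(6, 6)) = -2630*(27 - 3) = -63120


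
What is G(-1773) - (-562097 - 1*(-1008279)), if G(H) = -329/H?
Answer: -791080357/1773 ≈ -4.4618e+5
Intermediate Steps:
G(-1773) - (-562097 - 1*(-1008279)) = -329/(-1773) - (-562097 - 1*(-1008279)) = -329*(-1/1773) - (-562097 + 1008279) = 329/1773 - 1*446182 = 329/1773 - 446182 = -791080357/1773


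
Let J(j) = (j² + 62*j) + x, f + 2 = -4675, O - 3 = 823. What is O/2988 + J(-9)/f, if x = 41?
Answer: 860995/2329146 ≈ 0.36966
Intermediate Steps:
O = 826 (O = 3 + 823 = 826)
f = -4677 (f = -2 - 4675 = -4677)
J(j) = 41 + j² + 62*j (J(j) = (j² + 62*j) + 41 = 41 + j² + 62*j)
O/2988 + J(-9)/f = 826/2988 + (41 + (-9)² + 62*(-9))/(-4677) = 826*(1/2988) + (41 + 81 - 558)*(-1/4677) = 413/1494 - 436*(-1/4677) = 413/1494 + 436/4677 = 860995/2329146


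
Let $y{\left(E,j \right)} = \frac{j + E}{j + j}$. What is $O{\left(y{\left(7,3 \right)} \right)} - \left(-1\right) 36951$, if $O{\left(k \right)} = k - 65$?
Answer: $\frac{110663}{3} \approx 36888.0$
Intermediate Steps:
$y{\left(E,j \right)} = \frac{E + j}{2 j}$
$O{\left(k \right)} = -65 + k$
$O{\left(y{\left(7,3 \right)} \right)} - \left(-1\right) 36951 = \left(-65 + \frac{7 + 3}{2 \cdot 3}\right) - \left(-1\right) 36951 = \left(-65 + \frac{1}{2} \cdot \frac{1}{3} \cdot 10\right) - -36951 = \left(-65 + \frac{5}{3}\right) + 36951 = - \frac{190}{3} + 36951 = \frac{110663}{3}$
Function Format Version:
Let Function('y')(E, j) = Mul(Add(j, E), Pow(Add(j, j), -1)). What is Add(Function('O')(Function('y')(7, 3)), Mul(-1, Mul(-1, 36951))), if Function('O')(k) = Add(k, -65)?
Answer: Rational(110663, 3) ≈ 36888.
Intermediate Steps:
Function('y')(E, j) = Mul(Rational(1, 2), Pow(j, -1), Add(E, j)) (Function('y')(E, j) = Mul(Add(E, j), Pow(Mul(2, j), -1)) = Mul(Add(E, j), Mul(Rational(1, 2), Pow(j, -1))) = Mul(Rational(1, 2), Pow(j, -1), Add(E, j)))
Function('O')(k) = Add(-65, k)
Add(Function('O')(Function('y')(7, 3)), Mul(-1, Mul(-1, 36951))) = Add(Add(-65, Mul(Rational(1, 2), Pow(3, -1), Add(7, 3))), Mul(-1, Mul(-1, 36951))) = Add(Add(-65, Mul(Rational(1, 2), Rational(1, 3), 10)), Mul(-1, -36951)) = Add(Add(-65, Rational(5, 3)), 36951) = Add(Rational(-190, 3), 36951) = Rational(110663, 3)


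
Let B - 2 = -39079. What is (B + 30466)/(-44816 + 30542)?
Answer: 8611/14274 ≈ 0.60326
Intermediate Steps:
B = -39077 (B = 2 - 39079 = -39077)
(B + 30466)/(-44816 + 30542) = (-39077 + 30466)/(-44816 + 30542) = -8611/(-14274) = -8611*(-1/14274) = 8611/14274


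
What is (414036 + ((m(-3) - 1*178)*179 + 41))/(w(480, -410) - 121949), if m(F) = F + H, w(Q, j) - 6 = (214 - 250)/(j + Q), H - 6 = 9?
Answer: -13452705/4268023 ≈ -3.1520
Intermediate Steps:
H = 15 (H = 6 + 9 = 15)
w(Q, j) = 6 - 36/(Q + j) (w(Q, j) = 6 + (214 - 250)/(j + Q) = 6 - 36/(Q + j))
m(F) = 15 + F (m(F) = F + 15 = 15 + F)
(414036 + ((m(-3) - 1*178)*179 + 41))/(w(480, -410) - 121949) = (414036 + (((15 - 3) - 1*178)*179 + 41))/(6*(-6 + 480 - 410)/(480 - 410) - 121949) = (414036 + ((12 - 178)*179 + 41))/(6*64/70 - 121949) = (414036 + (-166*179 + 41))/(6*(1/70)*64 - 121949) = (414036 + (-29714 + 41))/(192/35 - 121949) = (414036 - 29673)/(-4268023/35) = 384363*(-35/4268023) = -13452705/4268023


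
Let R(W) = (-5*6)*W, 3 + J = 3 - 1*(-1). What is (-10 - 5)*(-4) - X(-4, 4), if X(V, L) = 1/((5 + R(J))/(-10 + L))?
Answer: 1494/25 ≈ 59.760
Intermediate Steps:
J = 1 (J = -3 + (3 - 1*(-1)) = -3 + (3 + 1) = -3 + 4 = 1)
R(W) = -30*W
X(V, L) = 2/5 - L/25 (X(V, L) = 1/((5 - 30*1)/(-10 + L)) = 1/((5 - 30)/(-10 + L)) = 1/(-25/(-10 + L)) = 2/5 - L/25)
(-10 - 5)*(-4) - X(-4, 4) = (-10 - 5)*(-4) - (2/5 - 1/25*4) = -15*(-4) - (2/5 - 4/25) = 60 - 1*6/25 = 60 - 6/25 = 1494/25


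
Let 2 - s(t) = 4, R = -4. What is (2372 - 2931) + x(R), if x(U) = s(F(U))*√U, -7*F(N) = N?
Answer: -559 - 4*I ≈ -559.0 - 4.0*I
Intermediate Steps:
F(N) = -N/7
s(t) = -2 (s(t) = 2 - 1*4 = 2 - 4 = -2)
x(U) = -2*√U
(2372 - 2931) + x(R) = (2372 - 2931) - 4*I = -559 - 4*I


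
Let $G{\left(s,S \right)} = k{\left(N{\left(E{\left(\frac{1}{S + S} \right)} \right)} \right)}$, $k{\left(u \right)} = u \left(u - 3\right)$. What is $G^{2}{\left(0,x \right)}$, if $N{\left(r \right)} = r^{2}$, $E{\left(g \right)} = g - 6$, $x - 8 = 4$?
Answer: $\frac{146555538784381441}{110075314176} \approx 1.3314 \cdot 10^{6}$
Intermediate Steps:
$x = 12$ ($x = 8 + 4 = 12$)
$E{\left(g \right)} = -6 + g$ ($E{\left(g \right)} = g - 6 = -6 + g$)
$k{\left(u \right)} = u \left(-3 + u\right)$
$G{\left(s,S \right)} = \left(-6 + \frac{1}{2 S}\right)^{2} \left(-3 + \left(-6 + \frac{1}{2 S}\right)^{2}\right)$ ($G{\left(s,S \right)} = \left(-6 + \frac{1}{S + S}\right)^{2} \left(-3 + \left(-6 + \frac{1}{S + S}\right)^{2}\right) = \left(-6 + \frac{1}{2 S}\right)^{2} \left(-3 + \left(-6 + \frac{1}{2 S}\right)^{2}\right)$)
$G^{2}{\left(0,x \right)} = \left(\frac{\left(-1 + 12 \cdot 12\right)^{2} \left(\left(-1 + 12 \cdot 12\right)^{2} - 12 \cdot 12^{2}\right)}{16 \cdot 20736}\right)^{2} = \left(\frac{1}{16} \cdot \frac{1}{20736} \left(-1 + 144\right)^{2} \left(\left(-1 + 144\right)^{2} - 1728\right)\right)^{2} = \left(\frac{1}{16} \cdot \frac{1}{20736} \cdot 143^{2} \left(143^{2} - 1728\right)\right)^{2} = \left(\frac{1}{16} \cdot \frac{1}{20736} \cdot 20449 \left(20449 - 1728\right)\right)^{2} = \left(\frac{1}{16} \cdot \frac{1}{20736} \cdot 20449 \cdot 18721\right)^{2} = \left(\frac{382825729}{331776}\right)^{2} = \frac{146555538784381441}{110075314176}$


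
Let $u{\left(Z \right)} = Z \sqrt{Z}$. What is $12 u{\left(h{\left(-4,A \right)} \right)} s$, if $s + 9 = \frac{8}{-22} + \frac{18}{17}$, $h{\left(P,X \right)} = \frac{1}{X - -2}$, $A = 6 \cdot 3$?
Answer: $- \frac{4659 \sqrt{5}}{9350} \approx -1.1142$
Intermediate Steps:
$A = 18$
$h{\left(P,X \right)} = \frac{1}{2 + X}$ ($h{\left(P,X \right)} = \frac{1}{X + 2} = \frac{1}{2 + X}$)
$u{\left(Z \right)} = Z^{\frac{3}{2}}$
$s = - \frac{1553}{187}$ ($s = -9 + \left(\frac{8}{-22} + \frac{18}{17}\right) = -9 + \left(8 \left(- \frac{1}{22}\right) + 18 \cdot \frac{1}{17}\right) = -9 + \left(- \frac{4}{11} + \frac{18}{17}\right) = -9 + \frac{130}{187} = - \frac{1553}{187} \approx -8.3048$)
$12 u{\left(h{\left(-4,A \right)} \right)} s = 12 \left(\frac{1}{2 + 18}\right)^{\frac{3}{2}} \left(- \frac{1553}{187}\right) = 12 \left(\frac{1}{20}\right)^{\frac{3}{2}} \left(- \frac{1553}{187}\right) = \frac{12}{40 \sqrt{5}} \left(- \frac{1553}{187}\right) = 12 \frac{\sqrt{5}}{200} \left(- \frac{1553}{187}\right) = \frac{3 \sqrt{5}}{50} \left(- \frac{1553}{187}\right) = - \frac{4659 \sqrt{5}}{9350}$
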